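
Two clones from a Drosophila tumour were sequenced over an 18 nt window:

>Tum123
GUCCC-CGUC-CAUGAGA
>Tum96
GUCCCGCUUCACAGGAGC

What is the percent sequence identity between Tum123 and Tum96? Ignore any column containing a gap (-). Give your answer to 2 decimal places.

Excluding the 2 gap columns leaves 16 comparable sites.
The sequences differ at positions 8 (G/U), 14 (U/G), 18 (A/C).
13 of the 16 comparable sites match, so the percent identity is 13/16 × 100 = 81.25%.

81.25%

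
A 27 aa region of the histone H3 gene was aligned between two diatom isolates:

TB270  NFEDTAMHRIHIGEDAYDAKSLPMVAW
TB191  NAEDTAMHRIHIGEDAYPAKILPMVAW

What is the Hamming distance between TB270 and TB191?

3

Differing sites — 2:F/A; 18:D/P; 21:S/I.
That gives 3 mismatches out of 27 aligned sites, so the Hamming distance is 3.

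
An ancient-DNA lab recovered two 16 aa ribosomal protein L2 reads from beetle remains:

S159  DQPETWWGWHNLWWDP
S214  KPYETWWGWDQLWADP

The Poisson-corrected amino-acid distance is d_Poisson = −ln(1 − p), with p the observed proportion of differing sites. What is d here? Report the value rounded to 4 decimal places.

0.4700

Mismatches occur at site 1 (D↔K), site 2 (Q↔P), site 3 (P↔Y), site 10 (H↔D), site 11 (N↔Q), site 14 (W↔A).
p = 6/16 = 0.375000.
d = −ln(1 − 0.375000) = −ln(0.625000) = 0.4700.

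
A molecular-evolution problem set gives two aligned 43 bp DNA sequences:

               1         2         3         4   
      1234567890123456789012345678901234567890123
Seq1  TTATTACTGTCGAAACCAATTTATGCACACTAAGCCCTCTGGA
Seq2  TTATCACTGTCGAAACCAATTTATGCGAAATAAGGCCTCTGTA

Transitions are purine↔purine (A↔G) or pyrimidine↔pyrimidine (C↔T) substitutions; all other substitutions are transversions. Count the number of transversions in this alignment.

Differing sites — 5:T/C (Ti); 27:A/G (Ti); 28:C/A (Tv); 30:C/A (Tv); 35:C/G (Tv); 42:G/T (Tv).
Of the 6 differences, 2 transitions and 4 transversions, so the answer is 4.

4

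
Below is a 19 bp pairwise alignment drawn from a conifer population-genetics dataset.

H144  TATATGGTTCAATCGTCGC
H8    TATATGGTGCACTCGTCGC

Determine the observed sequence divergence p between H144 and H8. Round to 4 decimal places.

Mismatches occur at site 9 (T→G), site 12 (A→C).
There are 2 differences over 19 sites, so p = 2/19 = 0.1053.

0.1053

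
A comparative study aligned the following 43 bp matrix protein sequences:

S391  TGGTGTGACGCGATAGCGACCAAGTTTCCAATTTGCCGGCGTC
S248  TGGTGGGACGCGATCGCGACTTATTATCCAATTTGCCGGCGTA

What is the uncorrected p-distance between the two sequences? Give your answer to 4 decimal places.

0.1628

Mismatches occur at site 6 (T↔G), site 15 (A↔C), site 21 (C↔T), site 22 (A↔T), site 24 (G↔T), site 26 (T↔A), site 43 (C↔A).
There are 7 differences over 43 sites, so p = 7/43 = 0.1628.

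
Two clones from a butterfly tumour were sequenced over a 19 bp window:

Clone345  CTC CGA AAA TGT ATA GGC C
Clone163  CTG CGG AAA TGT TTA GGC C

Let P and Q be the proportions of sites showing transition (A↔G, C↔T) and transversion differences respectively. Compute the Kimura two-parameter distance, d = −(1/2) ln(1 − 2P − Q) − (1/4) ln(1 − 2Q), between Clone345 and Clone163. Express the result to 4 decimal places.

Mismatches occur at site 3 (C↔G, transversion), site 6 (A↔G, transition), site 13 (A↔T, transversion).
Of the 3 differences, 1 transition and 2 transversions over 19 sites: P = 1/19 = 0.052632, Q = 2/19 = 0.105263.
d = −0.5·ln(0.789473) − 0.25·ln(0.789474) = −0.5·(-0.236390) − 0.25·(-0.236388) = 0.1773.

0.1773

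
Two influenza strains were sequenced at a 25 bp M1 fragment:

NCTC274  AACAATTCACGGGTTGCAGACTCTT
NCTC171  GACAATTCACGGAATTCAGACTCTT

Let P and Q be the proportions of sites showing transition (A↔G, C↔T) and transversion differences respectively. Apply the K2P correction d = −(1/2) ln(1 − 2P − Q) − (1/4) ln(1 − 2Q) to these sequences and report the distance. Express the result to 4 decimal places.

Differing sites — 1:A/G (Ti); 13:G/A (Ti); 14:T/A (Tv); 16:G/T (Tv).
Of the 4 differences, 2 transitions and 2 transversions over 25 sites: P = 2/25 = 0.080000, Q = 2/25 = 0.080000.
d = −0.5·ln(0.760000) − 0.25·ln(0.840000) = −0.5·(-0.274437) − 0.25·(-0.174353) = 0.1808.

0.1808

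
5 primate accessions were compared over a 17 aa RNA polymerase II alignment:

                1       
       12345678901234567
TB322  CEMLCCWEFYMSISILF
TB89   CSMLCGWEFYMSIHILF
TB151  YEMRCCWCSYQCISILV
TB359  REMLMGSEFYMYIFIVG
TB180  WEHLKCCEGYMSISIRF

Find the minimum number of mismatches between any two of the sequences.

Pairwise Hamming distances:
  TB322 vs TB89: 3
  TB322 vs TB151: 7
  TB322 vs TB359: 8
  TB322 vs TB180: 6
  TB89 vs TB151: 10
  TB89 vs TB359: 8
  TB89 vs TB180: 9
  TB151 vs TB359: 12
  TB151 vs TB180: 11
  TB359 vs TB180: 10
The smallest is 3, between TB322 and TB89.

3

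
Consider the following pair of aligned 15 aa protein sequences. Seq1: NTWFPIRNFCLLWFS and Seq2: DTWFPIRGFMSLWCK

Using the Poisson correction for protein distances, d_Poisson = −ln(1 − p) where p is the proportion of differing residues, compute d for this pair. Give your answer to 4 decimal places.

Mismatches occur at site 1 (N↔D), site 8 (N↔G), site 10 (C↔M), site 11 (L↔S), site 14 (F↔C), site 15 (S↔K).
p = 6/15 = 0.400000.
d = −ln(1 − 0.400000) = −ln(0.600000) = 0.5108.

0.5108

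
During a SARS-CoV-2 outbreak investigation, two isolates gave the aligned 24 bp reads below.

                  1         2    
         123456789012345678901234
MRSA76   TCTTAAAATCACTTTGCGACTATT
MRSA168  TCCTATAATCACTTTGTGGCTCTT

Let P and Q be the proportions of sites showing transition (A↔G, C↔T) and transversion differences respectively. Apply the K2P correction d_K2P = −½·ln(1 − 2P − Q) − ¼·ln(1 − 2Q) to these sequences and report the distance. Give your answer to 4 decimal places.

Mismatches occur at site 3 (T↔C, transition), site 6 (A↔T, transversion), site 17 (C↔T, transition), site 19 (A↔G, transition), site 22 (A↔C, transversion).
Of the 5 differences, 3 transitions and 2 transversions over 24 sites: P = 3/24 = 0.125000, Q = 2/24 = 0.083333.
d = −0.5·ln(0.666667) − 0.25·ln(0.833334) = −0.5·(-0.405465) − 0.25·(-0.182321) = 0.2483.

0.2483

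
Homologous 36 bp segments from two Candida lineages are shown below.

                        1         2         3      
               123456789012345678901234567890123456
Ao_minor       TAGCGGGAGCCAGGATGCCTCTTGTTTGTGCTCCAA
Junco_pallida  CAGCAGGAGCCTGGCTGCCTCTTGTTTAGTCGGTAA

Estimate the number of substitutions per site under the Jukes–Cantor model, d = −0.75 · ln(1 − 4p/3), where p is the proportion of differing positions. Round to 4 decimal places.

0.3470

Differing sites — 1:T/C; 5:G/A; 12:A/T; 15:A/C; 28:G/A; 29:T/G; 30:G/T; 32:T/G; 33:C/G; 34:C/T.
p = 10/36 = 0.277778.
d = −0.75 · ln(1 − (4/3)·0.277778) = −0.75 · ln(0.629629) = −0.75 · (-0.462625) = 0.3470.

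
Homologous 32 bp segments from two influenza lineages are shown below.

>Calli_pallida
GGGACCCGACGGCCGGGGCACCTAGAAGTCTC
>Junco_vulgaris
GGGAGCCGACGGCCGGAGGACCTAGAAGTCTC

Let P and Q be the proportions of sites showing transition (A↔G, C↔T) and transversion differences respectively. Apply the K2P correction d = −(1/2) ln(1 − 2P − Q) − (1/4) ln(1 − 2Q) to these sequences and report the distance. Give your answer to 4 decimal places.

The sequences differ at positions 5 (C/G, transversion), 17 (G/A, transition), 19 (C/G, transversion).
Of the 3 differences, 1 transition and 2 transversions over 32 sites: P = 1/32 = 0.031250, Q = 2/32 = 0.062500.
d = −0.5·ln(0.875000) − 0.25·ln(0.875000) = −0.5·(-0.133531) − 0.25·(-0.133531) = 0.1001.

0.1001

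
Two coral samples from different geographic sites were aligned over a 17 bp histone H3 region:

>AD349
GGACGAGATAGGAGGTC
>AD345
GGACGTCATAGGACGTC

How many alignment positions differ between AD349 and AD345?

Mismatches occur at site 6 (A↔T), site 7 (G↔C), site 14 (G↔C).
That gives 3 mismatches out of 17 aligned sites, so the Hamming distance is 3.

3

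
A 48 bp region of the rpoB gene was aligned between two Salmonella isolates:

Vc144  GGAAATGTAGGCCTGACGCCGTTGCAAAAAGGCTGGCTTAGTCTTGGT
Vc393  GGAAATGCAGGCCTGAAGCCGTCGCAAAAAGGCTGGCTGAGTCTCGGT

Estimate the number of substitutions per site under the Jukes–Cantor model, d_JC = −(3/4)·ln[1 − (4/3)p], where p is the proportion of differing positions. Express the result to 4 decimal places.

Mismatches occur at site 8 (T→C), site 17 (C→A), site 23 (T→C), site 39 (T→G), site 45 (T→C).
p = 5/48 = 0.104167.
d = −0.75 · ln(1 − (4/3)·0.104167) = −0.75 · ln(0.861111) = −0.75 · (-0.149532) = 0.1121.

0.1121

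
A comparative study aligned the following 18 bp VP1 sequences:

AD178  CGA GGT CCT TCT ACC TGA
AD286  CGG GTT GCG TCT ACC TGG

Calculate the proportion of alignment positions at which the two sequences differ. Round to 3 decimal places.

0.278

Differing sites — 3:A/G; 5:G/T; 7:C/G; 9:T/G; 18:A/G.
There are 5 differences over 18 sites, so p = 5/18 = 0.278.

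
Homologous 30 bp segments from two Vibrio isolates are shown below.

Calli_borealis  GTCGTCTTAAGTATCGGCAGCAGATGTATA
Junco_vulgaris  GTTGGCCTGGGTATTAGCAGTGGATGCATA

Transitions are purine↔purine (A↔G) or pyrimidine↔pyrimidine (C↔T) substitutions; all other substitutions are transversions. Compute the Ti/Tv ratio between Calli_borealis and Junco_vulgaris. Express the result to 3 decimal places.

9.000

Differing sites — 3:C/T (Ti); 5:T/G (Tv); 7:T/C (Ti); 9:A/G (Ti); 10:A/G (Ti); 15:C/T (Ti); 16:G/A (Ti); 21:C/T (Ti); 22:A/G (Ti); 27:T/C (Ti).
Of the 10 differences, 9 transitions and 1 transversion, so Ti/Tv = 9/1 = 9.000.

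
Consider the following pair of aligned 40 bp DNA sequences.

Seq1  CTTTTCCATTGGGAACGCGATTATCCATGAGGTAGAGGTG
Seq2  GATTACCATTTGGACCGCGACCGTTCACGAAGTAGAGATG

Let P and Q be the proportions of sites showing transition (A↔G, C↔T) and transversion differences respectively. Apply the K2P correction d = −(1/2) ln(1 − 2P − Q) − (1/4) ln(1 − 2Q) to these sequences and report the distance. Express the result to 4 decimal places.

The sequences differ at positions 1 (C/G, transversion), 2 (T/A, transversion), 5 (T/A, transversion), 11 (G/T, transversion), 15 (A/C, transversion), 21 (T/C, transition), 22 (T/C, transition), 23 (A/G, transition), 25 (C/T, transition), 28 (T/C, transition), 31 (G/A, transition), 38 (G/A, transition).
Of the 12 differences, 7 transitions and 5 transversions over 40 sites: P = 7/40 = 0.175000, Q = 5/40 = 0.125000.
d = −0.5·ln(0.525000) − 0.25·ln(0.750000) = −0.5·(-0.644357) − 0.25·(-0.287682) = 0.3941.

0.3941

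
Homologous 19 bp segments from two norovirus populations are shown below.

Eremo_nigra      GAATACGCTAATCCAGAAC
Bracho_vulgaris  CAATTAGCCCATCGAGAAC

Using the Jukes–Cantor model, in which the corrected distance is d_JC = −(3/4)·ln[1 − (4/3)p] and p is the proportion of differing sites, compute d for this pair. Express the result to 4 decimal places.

0.4099

The sequences differ at positions 1 (G/C), 5 (A/T), 6 (C/A), 9 (T/C), 10 (A/C), 14 (C/G).
p = 6/19 = 0.315789.
d = −0.75 · ln(1 − (4/3)·0.315789) = −0.75 · ln(0.578948) = −0.75 · (-0.546543) = 0.4099.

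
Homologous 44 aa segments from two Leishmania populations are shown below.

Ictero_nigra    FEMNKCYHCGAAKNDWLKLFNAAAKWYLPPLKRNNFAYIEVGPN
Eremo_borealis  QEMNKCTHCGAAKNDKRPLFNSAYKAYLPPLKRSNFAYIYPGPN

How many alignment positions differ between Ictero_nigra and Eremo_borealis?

Mismatches occur at site 1 (F↔Q), site 7 (Y↔T), site 16 (W↔K), site 17 (L↔R), site 18 (K↔P), site 22 (A↔S), site 24 (A↔Y), site 26 (W↔A), site 34 (N↔S), site 40 (E↔Y), site 41 (V↔P).
That gives 11 mismatches out of 44 aligned sites, so the Hamming distance is 11.

11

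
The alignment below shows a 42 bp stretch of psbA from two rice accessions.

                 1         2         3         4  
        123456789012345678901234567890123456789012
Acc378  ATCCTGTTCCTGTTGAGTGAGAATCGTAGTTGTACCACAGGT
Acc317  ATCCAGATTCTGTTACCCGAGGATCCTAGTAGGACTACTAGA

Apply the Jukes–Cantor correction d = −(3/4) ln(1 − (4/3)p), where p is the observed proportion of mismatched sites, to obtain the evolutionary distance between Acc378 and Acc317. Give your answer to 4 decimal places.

Mismatches occur at site 5 (T/A), site 7 (T/A), site 9 (C/T), site 15 (G/A), site 16 (A/C), site 17 (G/C), site 18 (T/C), site 22 (A/G), site 26 (G/C), site 31 (T/A), site 33 (T/G), site 36 (C/T), site 39 (A/T), site 40 (G/A), site 42 (T/A).
p = 15/42 = 0.357143.
d = −0.75 · ln(1 − (4/3)·0.357143) = −0.75 · ln(0.523809) = −0.75 · (-0.646628) = 0.4850.

0.4850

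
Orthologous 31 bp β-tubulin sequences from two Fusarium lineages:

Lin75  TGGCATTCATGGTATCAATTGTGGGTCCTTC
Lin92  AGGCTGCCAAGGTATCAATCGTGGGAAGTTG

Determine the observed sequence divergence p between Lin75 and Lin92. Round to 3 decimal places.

Differing sites — 1:T/A; 5:A/T; 6:T/G; 7:T/C; 10:T/A; 20:T/C; 26:T/A; 27:C/A; 28:C/G; 31:C/G.
There are 10 differences over 31 sites, so p = 10/31 = 0.323.

0.323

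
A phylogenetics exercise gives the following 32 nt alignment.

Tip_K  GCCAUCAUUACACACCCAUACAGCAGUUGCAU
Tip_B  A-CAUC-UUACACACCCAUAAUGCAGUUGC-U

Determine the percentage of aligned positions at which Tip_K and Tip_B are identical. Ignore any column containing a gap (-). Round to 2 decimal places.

89.66%

Excluding the 3 gap columns leaves 29 comparable sites.
The sequences differ at positions 1 (G/A), 21 (C/A), 22 (A/U).
26 of the 29 comparable sites match, so the percent identity is 26/29 × 100 = 89.66%.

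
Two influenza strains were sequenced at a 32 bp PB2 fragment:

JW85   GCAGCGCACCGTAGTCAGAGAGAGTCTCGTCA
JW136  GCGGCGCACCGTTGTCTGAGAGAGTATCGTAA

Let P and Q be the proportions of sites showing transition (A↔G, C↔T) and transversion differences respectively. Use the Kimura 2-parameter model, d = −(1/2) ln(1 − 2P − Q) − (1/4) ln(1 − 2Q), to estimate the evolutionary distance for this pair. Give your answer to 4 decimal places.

0.1757

Mismatches occur at site 3 (A↔G, transition), site 13 (A↔T, transversion), site 17 (A↔T, transversion), site 26 (C↔A, transversion), site 31 (C↔A, transversion).
Of the 5 differences, 1 transition and 4 transversions over 32 sites: P = 1/32 = 0.031250, Q = 4/32 = 0.125000.
d = −0.5·ln(0.812500) − 0.25·ln(0.750000) = −0.5·(-0.207639) − 0.25·(-0.287682) = 0.1757.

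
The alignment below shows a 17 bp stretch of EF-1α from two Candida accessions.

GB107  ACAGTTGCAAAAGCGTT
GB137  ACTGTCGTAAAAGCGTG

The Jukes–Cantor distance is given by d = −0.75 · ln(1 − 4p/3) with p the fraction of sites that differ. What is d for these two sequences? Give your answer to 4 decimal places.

The sequences differ at positions 3 (A/T), 6 (T/C), 8 (C/T), 17 (T/G).
p = 4/17 = 0.235294.
d = −0.75 · ln(1 − (4/3)·0.235294) = −0.75 · ln(0.686275) = −0.75 · (-0.376477) = 0.2824.

0.2824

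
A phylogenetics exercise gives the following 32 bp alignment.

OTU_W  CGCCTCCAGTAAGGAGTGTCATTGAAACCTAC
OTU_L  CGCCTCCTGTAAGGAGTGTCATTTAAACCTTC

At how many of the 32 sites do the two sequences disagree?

The sequences differ at positions 8 (A/T), 24 (G/T), 31 (A/T).
That gives 3 mismatches out of 32 aligned sites, so the Hamming distance is 3.

3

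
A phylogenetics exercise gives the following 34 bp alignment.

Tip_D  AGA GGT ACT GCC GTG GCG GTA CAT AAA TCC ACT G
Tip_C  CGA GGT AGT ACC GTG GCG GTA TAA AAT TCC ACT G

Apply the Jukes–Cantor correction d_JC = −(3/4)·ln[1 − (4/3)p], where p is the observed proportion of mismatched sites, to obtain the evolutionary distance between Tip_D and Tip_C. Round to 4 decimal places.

Differing sites — 1:A/C; 8:C/G; 10:G/A; 22:C/T; 24:T/A; 27:A/T.
p = 6/34 = 0.176471.
d = −0.75 · ln(1 − (4/3)·0.176471) = −0.75 · ln(0.764705) = −0.75 · (-0.268265) = 0.2012.

0.2012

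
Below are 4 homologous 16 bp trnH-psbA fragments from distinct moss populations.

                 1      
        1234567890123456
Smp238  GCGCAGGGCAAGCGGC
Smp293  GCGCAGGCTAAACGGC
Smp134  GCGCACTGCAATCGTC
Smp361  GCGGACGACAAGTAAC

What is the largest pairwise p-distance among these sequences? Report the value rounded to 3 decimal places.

0.500

Pairwise Hamming distances:
  Smp238 vs Smp293: 3
  Smp238 vs Smp134: 4
  Smp238 vs Smp361: 6
  Smp293 vs Smp134: 6
  Smp293 vs Smp361: 8
  Smp134 vs Smp361: 7
The largest is 8 mismatches, between Smp293 and Smp361; p = 8/16 = 0.500.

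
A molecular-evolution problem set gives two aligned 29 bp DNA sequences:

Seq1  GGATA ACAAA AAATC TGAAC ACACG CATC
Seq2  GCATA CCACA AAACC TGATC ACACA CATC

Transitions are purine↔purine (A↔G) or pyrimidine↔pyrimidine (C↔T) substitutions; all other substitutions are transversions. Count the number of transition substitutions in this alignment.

2

The sequences differ at positions 2 (G/C, transversion), 6 (A/C, transversion), 9 (A/C, transversion), 14 (T/C, transition), 19 (A/T, transversion), 25 (G/A, transition).
Of the 6 differences, 2 transitions and 4 transversions, so the answer is 2.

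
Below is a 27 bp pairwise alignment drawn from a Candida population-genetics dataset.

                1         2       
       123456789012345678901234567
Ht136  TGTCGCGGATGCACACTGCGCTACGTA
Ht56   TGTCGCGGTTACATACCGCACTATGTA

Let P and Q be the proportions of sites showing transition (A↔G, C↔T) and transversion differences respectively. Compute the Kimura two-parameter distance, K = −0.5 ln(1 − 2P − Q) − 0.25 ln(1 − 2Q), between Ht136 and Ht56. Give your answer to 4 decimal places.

0.2809

The sequences differ at positions 9 (A/T, transversion), 11 (G/A, transition), 14 (C/T, transition), 17 (T/C, transition), 20 (G/A, transition), 24 (C/T, transition).
Of the 6 differences, 5 transitions and 1 transversion over 27 sites: P = 5/27 = 0.185185, Q = 1/27 = 0.037037.
d = −0.5·ln(0.592593) − 0.25·ln(0.925926) = −0.5·(-0.523247) − 0.25·(-0.076961) = 0.2809.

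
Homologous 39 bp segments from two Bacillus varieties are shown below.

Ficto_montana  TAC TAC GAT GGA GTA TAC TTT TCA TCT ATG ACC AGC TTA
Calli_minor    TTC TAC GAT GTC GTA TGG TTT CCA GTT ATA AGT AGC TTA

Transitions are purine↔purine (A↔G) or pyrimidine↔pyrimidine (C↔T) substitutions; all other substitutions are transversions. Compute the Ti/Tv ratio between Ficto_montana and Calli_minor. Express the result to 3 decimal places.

0.833

Mismatches occur at site 2 (A↔T, transversion), site 11 (G↔T, transversion), site 12 (A↔C, transversion), site 17 (A↔G, transition), site 18 (C↔G, transversion), site 22 (T↔C, transition), site 25 (T↔G, transversion), site 26 (C↔T, transition), site 30 (G↔A, transition), site 32 (C↔G, transversion), site 33 (C↔T, transition).
Of the 11 differences, 5 transitions and 6 transversions, so Ti/Tv = 5/6 = 0.833.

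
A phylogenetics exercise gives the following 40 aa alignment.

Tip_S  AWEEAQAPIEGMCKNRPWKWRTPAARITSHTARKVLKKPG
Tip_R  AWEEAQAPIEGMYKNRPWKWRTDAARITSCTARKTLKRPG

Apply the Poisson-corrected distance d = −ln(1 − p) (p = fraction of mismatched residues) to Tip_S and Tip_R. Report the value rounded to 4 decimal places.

The sequences differ at positions 13 (C/Y), 23 (P/D), 30 (H/C), 35 (V/T), 38 (K/R).
p = 5/40 = 0.125000.
d = −ln(1 − 0.125000) = −ln(0.875000) = 0.1335.

0.1335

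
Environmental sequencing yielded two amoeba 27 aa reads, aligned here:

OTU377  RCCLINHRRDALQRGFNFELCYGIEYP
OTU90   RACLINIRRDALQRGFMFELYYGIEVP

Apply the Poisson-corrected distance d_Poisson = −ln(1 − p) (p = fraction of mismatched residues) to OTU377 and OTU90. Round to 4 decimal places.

0.2048

Mismatches occur at site 2 (C/A), site 7 (H/I), site 17 (N/M), site 21 (C/Y), site 26 (Y/V).
p = 5/27 = 0.185185.
d = −ln(1 − 0.185185) = −ln(0.814815) = 0.2048.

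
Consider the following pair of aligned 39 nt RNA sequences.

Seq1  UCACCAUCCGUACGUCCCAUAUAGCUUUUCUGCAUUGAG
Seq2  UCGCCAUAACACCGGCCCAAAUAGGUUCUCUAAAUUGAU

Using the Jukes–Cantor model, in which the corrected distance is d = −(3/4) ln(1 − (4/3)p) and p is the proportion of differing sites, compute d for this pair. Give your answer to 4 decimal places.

0.4408

Mismatches occur at site 3 (A→G), site 8 (C→A), site 9 (C→A), site 10 (G→C), site 11 (U→A), site 12 (A→C), site 15 (U→G), site 20 (U→A), site 25 (C→G), site 28 (U→C), site 32 (G→A), site 33 (C→A), site 39 (G→U).
p = 13/39 = 0.333333.
d = −0.75 · ln(1 − (4/3)·0.333333) = −0.75 · ln(0.555556) = −0.75 · (-0.587786) = 0.4408.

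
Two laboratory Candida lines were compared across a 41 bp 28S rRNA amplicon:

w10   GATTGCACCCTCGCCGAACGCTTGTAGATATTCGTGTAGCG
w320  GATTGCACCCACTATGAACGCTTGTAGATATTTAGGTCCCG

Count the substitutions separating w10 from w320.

9

The sequences differ at positions 11 (T/A), 13 (G/T), 14 (C/A), 15 (C/T), 33 (C/T), 34 (G/A), 35 (T/G), 38 (A/C), 39 (G/C).
That gives 9 mismatches out of 41 aligned sites, so the Hamming distance is 9.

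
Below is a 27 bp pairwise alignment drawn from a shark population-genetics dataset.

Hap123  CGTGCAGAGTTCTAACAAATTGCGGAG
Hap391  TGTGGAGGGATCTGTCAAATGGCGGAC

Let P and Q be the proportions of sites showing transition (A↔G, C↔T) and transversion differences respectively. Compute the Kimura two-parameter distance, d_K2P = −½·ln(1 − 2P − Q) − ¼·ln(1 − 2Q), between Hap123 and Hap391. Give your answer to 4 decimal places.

0.3773

The sequences differ at positions 1 (C/T, transition), 5 (C/G, transversion), 8 (A/G, transition), 10 (T/A, transversion), 14 (A/G, transition), 15 (A/T, transversion), 21 (T/G, transversion), 27 (G/C, transversion).
Of the 8 differences, 3 transitions and 5 transversions over 27 sites: P = 3/27 = 0.111111, Q = 5/27 = 0.185185.
d = −0.5·ln(0.592593) − 0.25·ln(0.629630) = −0.5·(-0.523247) − 0.25·(-0.462623) = 0.3773.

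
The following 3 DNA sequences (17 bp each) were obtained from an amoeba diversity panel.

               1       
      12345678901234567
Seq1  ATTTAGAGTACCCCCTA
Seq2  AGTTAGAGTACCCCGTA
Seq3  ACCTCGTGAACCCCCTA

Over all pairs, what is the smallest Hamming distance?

Pairwise Hamming distances:
  Seq1 vs Seq2: 2
  Seq1 vs Seq3: 5
  Seq2 vs Seq3: 6
The smallest is 2, between Seq1 and Seq2.

2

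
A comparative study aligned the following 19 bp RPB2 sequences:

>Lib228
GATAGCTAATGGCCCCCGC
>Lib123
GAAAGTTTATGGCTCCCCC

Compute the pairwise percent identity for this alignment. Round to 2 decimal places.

73.68%

Mismatches occur at site 3 (T/A), site 6 (C/T), site 8 (A/T), site 14 (C/T), site 18 (G/C).
14 of the 19 sites match, so the percent identity is 14/19 × 100 = 73.68%.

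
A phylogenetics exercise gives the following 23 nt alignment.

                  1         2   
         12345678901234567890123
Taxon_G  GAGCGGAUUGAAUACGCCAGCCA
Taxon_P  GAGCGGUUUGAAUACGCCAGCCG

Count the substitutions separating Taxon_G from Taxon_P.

The sequences differ at positions 7 (A/U), 23 (A/G).
That gives 2 mismatches out of 23 aligned sites, so the Hamming distance is 2.

2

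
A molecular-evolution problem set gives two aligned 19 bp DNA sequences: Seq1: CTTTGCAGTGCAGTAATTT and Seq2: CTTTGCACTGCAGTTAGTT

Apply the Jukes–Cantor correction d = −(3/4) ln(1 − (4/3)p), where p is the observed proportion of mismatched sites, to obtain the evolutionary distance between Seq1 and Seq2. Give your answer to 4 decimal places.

The sequences differ at positions 8 (G/C), 15 (A/T), 17 (T/G).
p = 3/19 = 0.157895.
d = −0.75 · ln(1 − (4/3)·0.157895) = −0.75 · ln(0.789473) = −0.75 · (-0.236390) = 0.1773.

0.1773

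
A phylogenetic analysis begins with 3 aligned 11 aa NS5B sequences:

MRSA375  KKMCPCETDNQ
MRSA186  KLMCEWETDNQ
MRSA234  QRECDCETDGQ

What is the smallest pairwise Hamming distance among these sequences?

Pairwise Hamming distances:
  MRSA375 vs MRSA186: 3
  MRSA375 vs MRSA234: 5
  MRSA186 vs MRSA234: 6
The smallest is 3, between MRSA375 and MRSA186.

3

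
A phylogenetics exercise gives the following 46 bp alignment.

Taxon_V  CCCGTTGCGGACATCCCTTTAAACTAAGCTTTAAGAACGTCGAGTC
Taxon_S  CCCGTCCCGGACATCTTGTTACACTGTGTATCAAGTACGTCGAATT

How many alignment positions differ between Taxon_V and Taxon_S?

14

The sequences differ at positions 6 (T/C), 7 (G/C), 16 (C/T), 17 (C/T), 18 (T/G), 22 (A/C), 26 (A/G), 27 (A/T), 29 (C/T), 30 (T/A), 32 (T/C), 36 (A/T), 44 (G/A), 46 (C/T).
That gives 14 mismatches out of 46 aligned sites, so the Hamming distance is 14.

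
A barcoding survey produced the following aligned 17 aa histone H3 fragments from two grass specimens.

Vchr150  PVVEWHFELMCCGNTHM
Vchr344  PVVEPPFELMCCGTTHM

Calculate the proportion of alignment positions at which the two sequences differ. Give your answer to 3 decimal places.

0.176

Mismatches occur at site 5 (W→P), site 6 (H→P), site 14 (N→T).
There are 3 differences over 17 sites, so p = 3/17 = 0.176.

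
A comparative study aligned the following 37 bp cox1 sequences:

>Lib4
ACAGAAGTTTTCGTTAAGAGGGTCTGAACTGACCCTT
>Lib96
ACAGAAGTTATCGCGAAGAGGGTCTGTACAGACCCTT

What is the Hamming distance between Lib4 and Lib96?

Differing sites — 10:T/A; 14:T/C; 15:T/G; 27:A/T; 30:T/A.
That gives 5 mismatches out of 37 aligned sites, so the Hamming distance is 5.

5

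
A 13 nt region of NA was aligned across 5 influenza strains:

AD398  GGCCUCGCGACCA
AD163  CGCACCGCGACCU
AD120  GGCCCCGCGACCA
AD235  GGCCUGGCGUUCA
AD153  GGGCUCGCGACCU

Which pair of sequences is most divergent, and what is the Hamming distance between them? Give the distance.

Pairwise Hamming distances:
  AD398 vs AD163: 4
  AD398 vs AD120: 1
  AD398 vs AD235: 3
  AD398 vs AD153: 2
  AD163 vs AD120: 3
  AD163 vs AD235: 7
  AD163 vs AD153: 4
  AD120 vs AD235: 4
  AD120 vs AD153: 3
  AD235 vs AD153: 5
The largest is 7, between AD163 and AD235.

7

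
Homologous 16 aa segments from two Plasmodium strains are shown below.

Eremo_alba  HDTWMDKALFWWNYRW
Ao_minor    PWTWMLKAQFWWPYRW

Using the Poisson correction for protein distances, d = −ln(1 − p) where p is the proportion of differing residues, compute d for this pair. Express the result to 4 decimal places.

Mismatches occur at site 1 (H→P), site 2 (D→W), site 6 (D→L), site 9 (L→Q), site 13 (N→P).
p = 5/16 = 0.312500.
d = −ln(1 − 0.312500) = −ln(0.687500) = 0.3747.

0.3747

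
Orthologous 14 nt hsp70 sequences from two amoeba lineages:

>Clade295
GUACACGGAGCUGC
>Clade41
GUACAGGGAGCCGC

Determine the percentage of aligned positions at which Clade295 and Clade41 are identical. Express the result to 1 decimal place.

Differing sites — 6:C/G; 12:U/C.
12 of the 14 sites match, so the percent identity is 12/14 × 100 = 85.7%.

85.7%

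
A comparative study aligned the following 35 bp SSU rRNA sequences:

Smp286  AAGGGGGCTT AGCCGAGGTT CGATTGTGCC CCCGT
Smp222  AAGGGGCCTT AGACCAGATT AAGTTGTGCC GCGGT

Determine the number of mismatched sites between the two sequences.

9

Mismatches occur at site 7 (G/C), site 13 (C/A), site 15 (G/C), site 18 (G/A), site 21 (C/A), site 22 (G/A), site 23 (A/G), site 31 (C/G), site 33 (C/G).
That gives 9 mismatches out of 35 aligned sites, so the Hamming distance is 9.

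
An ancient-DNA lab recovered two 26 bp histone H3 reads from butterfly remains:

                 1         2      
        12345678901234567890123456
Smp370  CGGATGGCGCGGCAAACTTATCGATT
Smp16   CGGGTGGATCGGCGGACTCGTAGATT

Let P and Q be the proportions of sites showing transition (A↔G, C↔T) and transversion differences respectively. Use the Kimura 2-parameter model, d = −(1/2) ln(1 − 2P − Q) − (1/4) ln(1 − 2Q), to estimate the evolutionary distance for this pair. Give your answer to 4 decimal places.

0.4122

Mismatches occur at site 4 (A↔G, transition), site 8 (C↔A, transversion), site 9 (G↔T, transversion), site 14 (A↔G, transition), site 15 (A↔G, transition), site 19 (T↔C, transition), site 20 (A↔G, transition), site 22 (C↔A, transversion).
Of the 8 differences, 5 transitions and 3 transversions over 26 sites: P = 5/26 = 0.192308, Q = 3/26 = 0.115385.
d = −0.5·ln(0.499999) − 0.25·ln(0.769230) = −0.5·(-0.693149) − 0.25·(-0.262365) = 0.4122.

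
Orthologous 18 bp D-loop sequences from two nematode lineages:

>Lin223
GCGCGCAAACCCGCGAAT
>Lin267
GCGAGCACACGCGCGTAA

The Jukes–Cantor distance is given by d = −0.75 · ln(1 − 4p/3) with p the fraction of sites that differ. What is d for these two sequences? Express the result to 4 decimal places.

0.3470

The sequences differ at positions 4 (C/A), 8 (A/C), 11 (C/G), 16 (A/T), 18 (T/A).
p = 5/18 = 0.277778.
d = −0.75 · ln(1 − (4/3)·0.277778) = −0.75 · ln(0.629629) = −0.75 · (-0.462625) = 0.3470.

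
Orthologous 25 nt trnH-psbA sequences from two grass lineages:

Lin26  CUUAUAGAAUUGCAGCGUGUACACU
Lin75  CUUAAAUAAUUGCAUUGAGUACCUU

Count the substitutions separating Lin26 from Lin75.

7

Mismatches occur at site 5 (U/A), site 7 (G/U), site 15 (G/U), site 16 (C/U), site 18 (U/A), site 23 (A/C), site 24 (C/U).
That gives 7 mismatches out of 25 aligned sites, so the Hamming distance is 7.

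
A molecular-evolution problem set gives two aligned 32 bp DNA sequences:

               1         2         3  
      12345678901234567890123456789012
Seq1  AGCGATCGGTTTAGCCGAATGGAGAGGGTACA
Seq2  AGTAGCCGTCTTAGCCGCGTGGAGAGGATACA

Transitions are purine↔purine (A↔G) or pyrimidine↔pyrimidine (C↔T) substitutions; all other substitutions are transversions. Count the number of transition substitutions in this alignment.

Mismatches occur at site 3 (C↔T, transition), site 4 (G↔A, transition), site 5 (A↔G, transition), site 6 (T↔C, transition), site 9 (G↔T, transversion), site 10 (T↔C, transition), site 18 (A↔C, transversion), site 19 (A↔G, transition), site 28 (G↔A, transition).
Of the 9 differences, 7 transitions and 2 transversions, so the answer is 7.

7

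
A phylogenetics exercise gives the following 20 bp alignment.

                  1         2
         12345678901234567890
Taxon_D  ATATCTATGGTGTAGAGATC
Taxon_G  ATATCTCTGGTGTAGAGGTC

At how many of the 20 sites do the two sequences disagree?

2

Differing sites — 7:A/C; 18:A/G.
That gives 2 mismatches out of 20 aligned sites, so the Hamming distance is 2.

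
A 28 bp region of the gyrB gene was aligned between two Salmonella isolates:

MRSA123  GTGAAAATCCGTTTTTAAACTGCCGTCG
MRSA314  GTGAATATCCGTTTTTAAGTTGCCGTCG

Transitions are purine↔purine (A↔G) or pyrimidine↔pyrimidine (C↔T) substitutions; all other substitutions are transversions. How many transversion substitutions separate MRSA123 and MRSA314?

Mismatches occur at site 6 (A/T, transversion), site 19 (A/G, transition), site 20 (C/T, transition).
Of the 3 differences, 2 transitions and 1 transversion, so the answer is 1.

1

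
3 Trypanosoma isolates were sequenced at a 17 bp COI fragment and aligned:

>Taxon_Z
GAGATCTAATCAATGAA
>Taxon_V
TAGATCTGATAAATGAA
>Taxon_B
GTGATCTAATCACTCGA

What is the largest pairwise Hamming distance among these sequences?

Pairwise Hamming distances:
  Taxon_Z vs Taxon_V: 3
  Taxon_Z vs Taxon_B: 4
  Taxon_V vs Taxon_B: 7
The largest is 7, between Taxon_V and Taxon_B.

7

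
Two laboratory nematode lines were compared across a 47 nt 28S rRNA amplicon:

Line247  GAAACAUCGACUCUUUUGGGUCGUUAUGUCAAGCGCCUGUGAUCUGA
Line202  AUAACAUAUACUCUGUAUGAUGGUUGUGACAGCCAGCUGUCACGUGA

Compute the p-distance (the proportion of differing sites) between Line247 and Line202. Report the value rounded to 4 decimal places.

0.3830

Mismatches occur at site 1 (G↔A), site 2 (A↔U), site 8 (C↔A), site 9 (G↔U), site 15 (U↔G), site 17 (U↔A), site 18 (G↔U), site 20 (G↔A), site 22 (C↔G), site 26 (A↔G), site 29 (U↔A), site 32 (A↔G), site 33 (G↔C), site 35 (G↔A), site 36 (C↔G), site 41 (G↔C), site 43 (U↔C), site 44 (C↔G).
There are 18 differences over 47 sites, so p = 18/47 = 0.3830.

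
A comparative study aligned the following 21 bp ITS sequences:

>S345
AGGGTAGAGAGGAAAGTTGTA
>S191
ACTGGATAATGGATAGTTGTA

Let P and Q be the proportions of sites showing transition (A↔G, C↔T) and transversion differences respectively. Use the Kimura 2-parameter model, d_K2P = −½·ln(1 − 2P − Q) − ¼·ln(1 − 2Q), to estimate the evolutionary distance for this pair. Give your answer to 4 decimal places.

0.4516

Differing sites — 2:G/C (Tv); 3:G/T (Tv); 5:T/G (Tv); 7:G/T (Tv); 9:G/A (Ti); 10:A/T (Tv); 14:A/T (Tv).
Of the 7 differences, 1 transition and 6 transversions over 21 sites: P = 1/21 = 0.047619, Q = 6/21 = 0.285714.
d = −0.5·ln(0.619048) − 0.25·ln(0.428572) = −0.5·(-0.479572) − 0.25·(-0.847297) = 0.4516.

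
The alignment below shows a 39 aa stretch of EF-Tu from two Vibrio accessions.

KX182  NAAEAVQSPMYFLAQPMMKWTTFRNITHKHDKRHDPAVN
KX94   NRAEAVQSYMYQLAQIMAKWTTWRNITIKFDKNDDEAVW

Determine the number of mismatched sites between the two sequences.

12

Mismatches occur at site 2 (A→R), site 9 (P→Y), site 12 (F→Q), site 16 (P→I), site 18 (M→A), site 23 (F→W), site 28 (H→I), site 30 (H→F), site 33 (R→N), site 34 (H→D), site 36 (P→E), site 39 (N→W).
That gives 12 mismatches out of 39 aligned sites, so the Hamming distance is 12.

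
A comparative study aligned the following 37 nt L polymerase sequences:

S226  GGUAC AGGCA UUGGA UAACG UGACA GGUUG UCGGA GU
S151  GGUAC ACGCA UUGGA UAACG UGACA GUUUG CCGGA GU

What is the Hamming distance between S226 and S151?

The sequences differ at positions 7 (G/C), 27 (G/U), 31 (U/C).
That gives 3 mismatches out of 37 aligned sites, so the Hamming distance is 3.

3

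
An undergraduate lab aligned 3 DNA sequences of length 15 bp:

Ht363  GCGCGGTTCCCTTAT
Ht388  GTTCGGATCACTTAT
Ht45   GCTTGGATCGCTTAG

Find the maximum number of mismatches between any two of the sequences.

Pairwise Hamming distances:
  Ht363 vs Ht388: 4
  Ht363 vs Ht45: 5
  Ht388 vs Ht45: 4
The largest is 5, between Ht363 and Ht45.

5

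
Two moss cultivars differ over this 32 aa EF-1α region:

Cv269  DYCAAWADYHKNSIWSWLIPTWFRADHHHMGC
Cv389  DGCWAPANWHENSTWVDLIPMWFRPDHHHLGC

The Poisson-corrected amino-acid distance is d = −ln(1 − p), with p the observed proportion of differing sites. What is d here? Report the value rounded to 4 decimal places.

The sequences differ at positions 2 (Y/G), 4 (A/W), 6 (W/P), 8 (D/N), 9 (Y/W), 11 (K/E), 14 (I/T), 16 (S/V), 17 (W/D), 21 (T/M), 25 (A/P), 30 (M/L).
p = 12/32 = 0.375000.
d = −ln(1 − 0.375000) = −ln(0.625000) = 0.4700.

0.4700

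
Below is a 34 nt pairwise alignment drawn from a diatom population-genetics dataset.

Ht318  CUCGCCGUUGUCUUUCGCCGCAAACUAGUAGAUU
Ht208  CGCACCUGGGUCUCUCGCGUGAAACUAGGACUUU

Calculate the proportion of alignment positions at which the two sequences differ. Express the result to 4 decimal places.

The sequences differ at positions 2 (U/G), 4 (G/A), 7 (G/U), 8 (U/G), 9 (U/G), 14 (U/C), 19 (C/G), 20 (G/U), 21 (C/G), 29 (U/G), 31 (G/C), 32 (A/U).
There are 12 differences over 34 sites, so p = 12/34 = 0.3529.

0.3529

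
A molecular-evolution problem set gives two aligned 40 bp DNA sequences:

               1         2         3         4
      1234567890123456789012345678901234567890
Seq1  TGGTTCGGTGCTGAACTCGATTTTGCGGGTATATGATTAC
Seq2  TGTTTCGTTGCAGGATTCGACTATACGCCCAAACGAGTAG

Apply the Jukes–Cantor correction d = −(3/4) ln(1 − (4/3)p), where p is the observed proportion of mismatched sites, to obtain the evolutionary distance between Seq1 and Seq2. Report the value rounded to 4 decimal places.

Differing sites — 3:G/T; 8:G/T; 12:T/A; 14:A/G; 16:C/T; 21:T/C; 23:T/A; 25:G/A; 28:G/C; 29:G/C; 30:T/C; 32:T/A; 34:T/C; 37:T/G; 40:C/G.
p = 15/40 = 0.375000.
d = −0.75 · ln(1 − (4/3)·0.375000) = −0.75 · ln(0.500000) = −0.75 · (-0.693147) = 0.5199.

0.5199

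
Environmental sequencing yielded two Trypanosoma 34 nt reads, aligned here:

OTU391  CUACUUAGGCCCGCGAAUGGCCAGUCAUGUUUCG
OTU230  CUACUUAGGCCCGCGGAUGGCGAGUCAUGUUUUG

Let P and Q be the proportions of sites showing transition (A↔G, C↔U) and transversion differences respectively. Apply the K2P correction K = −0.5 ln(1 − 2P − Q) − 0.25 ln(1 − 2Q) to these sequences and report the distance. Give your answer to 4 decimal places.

Differing sites — 16:A/G (Ti); 22:C/G (Tv); 33:C/U (Ti).
Of the 3 differences, 2 transitions and 1 transversion over 34 sites: P = 2/34 = 0.058824, Q = 1/34 = 0.029412.
d = −0.5·ln(0.852940) − 0.25·ln(0.941176) = −0.5·(-0.159066) − 0.25·(-0.060625) = 0.0947.

0.0947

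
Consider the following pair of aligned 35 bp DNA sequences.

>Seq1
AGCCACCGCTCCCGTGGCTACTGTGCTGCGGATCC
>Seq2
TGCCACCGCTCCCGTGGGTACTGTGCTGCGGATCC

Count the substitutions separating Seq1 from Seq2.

2

Differing sites — 1:A/T; 18:C/G.
That gives 2 mismatches out of 35 aligned sites, so the Hamming distance is 2.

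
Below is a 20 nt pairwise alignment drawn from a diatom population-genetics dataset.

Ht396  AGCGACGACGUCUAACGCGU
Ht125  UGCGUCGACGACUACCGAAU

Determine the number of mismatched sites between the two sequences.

6

Differing sites — 1:A/U; 5:A/U; 11:U/A; 15:A/C; 18:C/A; 19:G/A.
That gives 6 mismatches out of 20 aligned sites, so the Hamming distance is 6.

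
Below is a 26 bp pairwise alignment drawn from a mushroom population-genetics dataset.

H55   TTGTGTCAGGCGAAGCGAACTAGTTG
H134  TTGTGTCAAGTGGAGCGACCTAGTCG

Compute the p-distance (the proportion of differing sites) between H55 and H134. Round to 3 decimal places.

Mismatches occur at site 9 (G↔A), site 11 (C↔T), site 13 (A↔G), site 19 (A↔C), site 25 (T↔C).
There are 5 differences over 26 sites, so p = 5/26 = 0.192.

0.192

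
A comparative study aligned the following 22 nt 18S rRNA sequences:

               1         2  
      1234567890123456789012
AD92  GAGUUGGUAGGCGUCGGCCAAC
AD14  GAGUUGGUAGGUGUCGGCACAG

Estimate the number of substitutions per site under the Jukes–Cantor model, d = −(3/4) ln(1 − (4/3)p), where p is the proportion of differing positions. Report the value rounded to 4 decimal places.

0.2082

Differing sites — 12:C/U; 19:C/A; 20:A/C; 22:C/G.
p = 4/22 = 0.181818.
d = −0.75 · ln(1 − (4/3)·0.181818) = −0.75 · ln(0.757576) = −0.75 · (-0.277631) = 0.2082.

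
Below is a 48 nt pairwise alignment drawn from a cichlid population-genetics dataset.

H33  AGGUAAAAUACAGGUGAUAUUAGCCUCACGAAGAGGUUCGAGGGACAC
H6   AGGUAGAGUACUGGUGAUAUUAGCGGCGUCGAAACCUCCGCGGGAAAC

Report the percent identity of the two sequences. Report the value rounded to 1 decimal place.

The sequences differ at positions 6 (A/G), 8 (A/G), 12 (A/U), 25 (C/G), 26 (U/G), 28 (A/G), 29 (C/U), 30 (G/C), 31 (A/G), 33 (G/A), 35 (G/C), 36 (G/C), 38 (U/C), 41 (A/C), 46 (C/A).
33 of the 48 sites match, so the percent identity is 33/48 × 100 = 68.8%.

68.8%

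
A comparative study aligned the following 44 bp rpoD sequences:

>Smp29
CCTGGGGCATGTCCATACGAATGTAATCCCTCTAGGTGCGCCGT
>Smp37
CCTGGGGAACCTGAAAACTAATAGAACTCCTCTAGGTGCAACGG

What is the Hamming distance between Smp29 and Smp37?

Differing sites — 8:C/A; 10:T/C; 11:G/C; 13:C/G; 14:C/A; 16:T/A; 19:G/T; 23:G/A; 24:T/G; 27:T/C; 28:C/T; 40:G/A; 41:C/A; 44:T/G.
That gives 14 mismatches out of 44 aligned sites, so the Hamming distance is 14.

14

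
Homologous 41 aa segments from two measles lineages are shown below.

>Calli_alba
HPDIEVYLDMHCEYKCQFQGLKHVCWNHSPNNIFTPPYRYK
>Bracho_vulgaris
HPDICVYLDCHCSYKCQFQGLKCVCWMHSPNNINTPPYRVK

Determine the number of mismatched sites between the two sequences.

Mismatches occur at site 5 (E→C), site 10 (M→C), site 13 (E→S), site 23 (H→C), site 27 (N→M), site 34 (F→N), site 40 (Y→V).
That gives 7 mismatches out of 41 aligned sites, so the Hamming distance is 7.

7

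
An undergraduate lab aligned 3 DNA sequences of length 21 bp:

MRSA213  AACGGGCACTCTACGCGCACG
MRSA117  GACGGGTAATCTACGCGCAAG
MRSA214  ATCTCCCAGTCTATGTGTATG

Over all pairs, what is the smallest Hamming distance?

Pairwise Hamming distances:
  MRSA213 vs MRSA117: 4
  MRSA213 vs MRSA214: 9
  MRSA117 vs MRSA214: 11
The smallest is 4, between MRSA213 and MRSA117.

4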